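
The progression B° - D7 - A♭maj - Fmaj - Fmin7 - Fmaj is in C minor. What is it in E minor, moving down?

C minor down to E minor is a minor sixth; each chord root moves by that interval while the quality stays the same.
B°: root B down a minor sixth → D#, giving D#°.
D7: root D down a minor sixth → F#, giving F#7.
A♭maj: root A♭ down a minor sixth → C, giving Cmaj.
Fmaj: root F down a minor sixth → A, giving Amaj.
Fmin7: root F down a minor sixth → A, giving Amin7.
Fmaj: root F down a minor sixth → A, giving Amaj.

D#° F#7 Cmaj Amaj Amin7 Amaj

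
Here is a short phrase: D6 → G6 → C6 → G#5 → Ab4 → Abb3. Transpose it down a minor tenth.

D6 -> B4
G6 -> E5
C6 -> A4
G#5 -> E#4
Ab4 -> F3
Abb3 -> Fb2

B4 E5 A4 E#4 F3 Fb2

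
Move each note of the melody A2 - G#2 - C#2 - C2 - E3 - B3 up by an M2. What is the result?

B2 A#2 D#2 D2 F#3 C#4

A2 gives B2
G#2 gives A#2
C#2 gives D#2
C2 gives D2
E3 gives F#3
B3 gives C#4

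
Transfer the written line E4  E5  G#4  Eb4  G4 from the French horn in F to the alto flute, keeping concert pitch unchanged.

D4 D5 F#4 Db4 F4

First find concert pitch: the French horn in F sounds a perfect fifth below written, so E4 E5 G#4 Eb4 G4 sounds A3 A4 C#4 Ab3 C4.
Then write for alto flute: it sounds a perfect fourth below written, so the part must be a perfect fourth above concert.
A3 → D4
A4 → D5
C#4 → F#4
Ab3 → Db4
C4 → F4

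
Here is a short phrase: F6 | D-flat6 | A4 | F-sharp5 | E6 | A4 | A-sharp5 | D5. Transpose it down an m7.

G5 Eb5 B3 G#4 F#5 B3 B#4 E4

F6 → G5
Db6 → Eb5
A4 → B3
F#5 → G#4
E6 → F#5
A4 → B3
A#5 → B#4
D5 → E4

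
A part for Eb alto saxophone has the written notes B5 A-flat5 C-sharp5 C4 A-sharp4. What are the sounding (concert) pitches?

Written C4 on the Eb alto saxophone sounds as Eb3, a major sixth lower; apply that shift to every note.
B5 → D5
Ab5 → Cb5
C#5 → E4
C4 → Eb3
A#4 → C#4

D5 Cb5 E4 Eb3 C#4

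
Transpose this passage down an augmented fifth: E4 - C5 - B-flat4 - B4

An augmented fifth down from E4 gives Ab3.
C5: a fifth down reaches F, and 8 semitones makes it Fb4.
Bb4 down an augmented fifth is Ebb4.
An augmented fifth down from B4 gives Eb4.

Ab3 Fb4 Ebb4 Eb4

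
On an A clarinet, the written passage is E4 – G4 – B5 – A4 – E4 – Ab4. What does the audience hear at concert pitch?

Written C4 on the A clarinet sounds as A3, a minor third lower; apply that shift to every note.
E4 gives C#4
G4 gives E4
B5 gives G#5
A4 gives F#4
E4 gives C#4
Ab4 gives F4

C#4 E4 G#5 F#4 C#4 F4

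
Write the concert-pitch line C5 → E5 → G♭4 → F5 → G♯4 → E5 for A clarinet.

Written C4 sounds as A3 on the A clarinet, so concert pitches are written a minor third up.
C5 becomes Eb5
E5 becomes G5
Gb4 becomes Bbb4
F5 becomes Ab5
G#4 becomes B4
E5 becomes G5

Eb5 G5 Bbb4 Ab5 B4 G5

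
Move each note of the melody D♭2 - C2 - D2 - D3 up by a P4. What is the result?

A perfect fourth up from Db2 gives Gb2.
C2: a fourth up reaches F, and 5 semitones makes it F2.
A perfect fourth up from D2 gives G2.
A perfect fourth up from D3 gives G3.

Gb2 F2 G2 G3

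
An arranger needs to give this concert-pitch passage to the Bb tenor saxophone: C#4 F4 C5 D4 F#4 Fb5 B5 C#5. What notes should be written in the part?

Written C4 sounds as Bb2 on the Bb tenor saxophone, so concert pitches are written a major ninth up.
C#4 becomes D#5
F4 becomes G5
C5 becomes D6
D4 becomes E5
F#4 becomes G#5
Fb5 becomes Gb6
B5 becomes C#7
C#5 becomes D#6

D#5 G5 D6 E5 G#5 Gb6 C#7 D#6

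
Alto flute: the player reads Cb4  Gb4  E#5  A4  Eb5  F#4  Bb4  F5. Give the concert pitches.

Gb3 Db4 B#4 E4 Bb4 C#4 F4 C5

The alto flute sounds a perfect fourth below written, so transpose each written note down a perfect fourth.
Cb4 → Gb3
Gb4 → Db4
E#5 → B#4
A4 → E4
Eb5 → Bb4
F#4 → C#4
Bb4 → F4
F5 → C5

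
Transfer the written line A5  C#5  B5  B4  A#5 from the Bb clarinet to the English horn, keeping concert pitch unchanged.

First find concert pitch: the Bb clarinet sounds a major second below written, so A5 C#5 B5 B4 A#5 sounds G5 B4 A5 A4 G#5.
Then write for English horn: it sounds a perfect fifth below written, so the part must be a perfect fifth above concert.
G5 → D6
B4 → F#5
A5 → E6
A4 → E5
G#5 → D#6

D6 F#5 E6 E5 D#6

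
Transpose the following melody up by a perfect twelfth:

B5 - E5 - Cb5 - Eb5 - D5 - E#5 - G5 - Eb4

B5 → F#7
E5 → B6
Cb5 → Gb6
Eb5 → Bb6
D5 → A6
E#5 → B#6
G5 → D7
Eb4 → Bb5

F#7 B6 Gb6 Bb6 A6 B#6 D7 Bb5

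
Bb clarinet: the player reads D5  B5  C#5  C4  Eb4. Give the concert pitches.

C5 A5 B4 Bb3 Db4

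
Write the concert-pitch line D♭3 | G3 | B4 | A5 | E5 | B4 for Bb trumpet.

The Bb trumpet sounds a major second below written, so the written part must be a major second above concert — transpose each note up.
Db3 gives Eb3
G3 gives A3
B4 gives C#5
A5 gives B5
E5 gives F#5
B4 gives C#5

Eb3 A3 C#5 B5 F#5 C#5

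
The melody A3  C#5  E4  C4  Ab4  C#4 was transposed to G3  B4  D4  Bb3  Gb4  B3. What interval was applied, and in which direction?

From A3 to G3 is 2 letter names — a second of some quality.
G3 to A3 is 2 semitones, which makes it a major second; the second version is lower, so the direction is down.
Checking another pair — C#4 → B3 — gives the same interval.

down a major second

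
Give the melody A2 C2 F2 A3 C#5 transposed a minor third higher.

A minor third up from A2 gives C3.
A minor third up from C2 gives Eb2.
F2 up a minor third is Ab2.
A3 up a minor third is C4.
C#5 up a minor third is E5.

C3 Eb2 Ab2 C4 E5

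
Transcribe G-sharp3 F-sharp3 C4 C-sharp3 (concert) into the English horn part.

D#4 C#4 G4 G#3

Written C4 sounds as F3 on the English horn, so concert pitches are written a perfect fifth up.
G#3 → D#4
F#3 → C#4
C4 → G4
C#3 → G#3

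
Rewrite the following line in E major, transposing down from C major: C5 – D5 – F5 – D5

C major to E major down is a minor sixth, so every note moves down by that interval.
C5 -> E4
D5 -> F#4
F5 -> A4
D5 -> F#4

E4 F#4 A4 F#4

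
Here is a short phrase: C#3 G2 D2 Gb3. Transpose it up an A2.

D##3 A#2 E#2 A3

C#3 up an augmented second is D##3.
G2: a second up reaches A, and 3 semitones makes it A#2.
An augmented second up from D2 gives E#2.
An augmented second up from Gb3 gives A3.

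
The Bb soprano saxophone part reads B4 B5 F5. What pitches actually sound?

The Bb soprano saxophone sounds a major second below written, so transpose each written note down a major second.
B4 to A4
B5 to A5
F5 to Eb5

A4 A5 Eb5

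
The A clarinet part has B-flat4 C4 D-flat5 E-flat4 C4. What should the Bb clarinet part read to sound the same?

A4 B3 C5 D4 B3

First find concert pitch: the A clarinet sounds a minor third below written, so B-flat4 C4 D-flat5 E-flat4 C4 sounds G4 A3 Bb4 C4 A3.
Then write for Bb clarinet: it sounds a major second below written, so the part must be a major second above concert.
G4 → A4
A3 → B3
Bb4 → C5
C4 → D4
A3 → B3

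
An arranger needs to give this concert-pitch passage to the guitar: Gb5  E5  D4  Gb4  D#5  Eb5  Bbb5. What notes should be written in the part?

Gb6 E6 D5 Gb5 D#6 Eb6 Bbb6

The guitar sounds a perfect octave below written, so the written part must be a perfect octave above concert — transpose each note up.
Gb5 becomes Gb6
E5 becomes E6
D4 becomes D5
Gb4 becomes Gb5
D#5 becomes D#6
Eb5 becomes Eb6
Bbb5 becomes Bbb6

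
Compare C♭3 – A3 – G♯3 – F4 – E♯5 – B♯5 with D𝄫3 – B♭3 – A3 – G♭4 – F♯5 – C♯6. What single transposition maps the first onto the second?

Take the first pair: Cb3 → Dbb3. C to D spans 2 letter names, so the interval is some kind of second.
Cb3 to Dbb3 is 1 semitone, which makes it a minor second; the second version is higher, so the direction is up.
Checking another pair — B#5 → C#6 — gives the same interval.

up a minor second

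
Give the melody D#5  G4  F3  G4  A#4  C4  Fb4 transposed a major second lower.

C#5 F4 Eb3 F4 G#4 Bb3 Ebb4

D#5 → C#5
G4 → F4
F3 → Eb3
G4 → F4
A#4 → G#4
C4 → Bb3
Fb4 → Ebb4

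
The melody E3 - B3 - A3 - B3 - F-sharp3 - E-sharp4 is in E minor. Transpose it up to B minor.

B3 F#4 E4 F#4 C#4 B#4

E minor to B minor up is a perfect fifth, so every note moves up by that interval.
E3 becomes B3
B3 becomes F#4
A3 becomes E4
B3 becomes F#4
F#3 becomes C#4
E#4 becomes B#4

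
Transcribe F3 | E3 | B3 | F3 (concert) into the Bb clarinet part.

G3 F#3 C#4 G3

Written C4 sounds as Bb3 on the Bb clarinet, so concert pitches are written a major second up.
F3 → G3
E3 → F#3
B3 → C#4
F3 → G3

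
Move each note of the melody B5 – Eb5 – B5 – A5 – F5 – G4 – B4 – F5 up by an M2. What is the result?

B5 -> C#6
Eb5 -> F5
B5 -> C#6
A5 -> B5
F5 -> G5
G4 -> A4
B4 -> C#5
F5 -> G5

C#6 F5 C#6 B5 G5 A4 C#5 G5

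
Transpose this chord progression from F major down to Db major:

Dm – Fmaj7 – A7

Bbm Dbmaj7 F7

F major down to Db major is a major third; each chord root moves by that interval while the quality stays the same.
Dm: root D down a major third → Bb, giving Bbm.
Fmaj7: root F down a major third → Db, giving Dbmaj7.
A7: root A down a major third → F, giving F7.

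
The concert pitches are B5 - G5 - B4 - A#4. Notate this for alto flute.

The alto flute sounds a perfect fourth below written, so the written part must be a perfect fourth above concert — transpose each note up.
B5 → E6
G5 → C6
B4 → E5
A#4 → D#5

E6 C6 E5 D#5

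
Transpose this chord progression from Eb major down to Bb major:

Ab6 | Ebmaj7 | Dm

Eb major down to Bb major is a perfect fourth; each chord root moves by that interval while the quality stays the same.
Ab6: root Ab down a perfect fourth → Eb, giving Eb6.
Ebmaj7: root Eb down a perfect fourth → Bb, giving Bbmaj7.
Dm: root D down a perfect fourth → A, giving Am.

Eb6 Bbmaj7 Am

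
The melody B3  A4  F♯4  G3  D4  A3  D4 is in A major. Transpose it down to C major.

From A down to C is a major sixth; apply that to each pitch.
B3 → D3
A4 → C4
F#4 → A3
G3 → Bb2
D4 → F3
A3 → C3
D4 → F3

D3 C4 A3 Bb2 F3 C3 F3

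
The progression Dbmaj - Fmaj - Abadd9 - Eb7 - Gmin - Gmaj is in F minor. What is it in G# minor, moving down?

Emaj G#maj Badd9 F#7 A#min A#maj

F minor down to G# minor is a diminished seventh; each chord root moves by that interval while the quality stays the same.
Dbmaj: root Db down a diminished seventh → E, giving Emaj.
Fmaj: root F down a diminished seventh → G#, giving G#maj.
Abadd9: root Ab down a diminished seventh → B, giving Badd9.
Eb7: root Eb down a diminished seventh → F#, giving F#7.
Gmin: root G down a diminished seventh → A#, giving A#min.
Gmaj: root G down a diminished seventh → A#, giving A#maj.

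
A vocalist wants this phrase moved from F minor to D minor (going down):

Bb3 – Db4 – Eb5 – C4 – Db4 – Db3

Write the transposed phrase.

From F down to D is a minor third; apply that to each pitch.
Bb3 → G3
Db4 → Bb3
Eb5 → C5
C4 → A3
Db4 → Bb3
Db3 → Bb2

G3 Bb3 C5 A3 Bb3 Bb2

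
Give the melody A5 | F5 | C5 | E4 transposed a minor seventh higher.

A5 gives G6
F5 gives Eb6
C5 gives Bb5
E4 gives D5

G6 Eb6 Bb5 D5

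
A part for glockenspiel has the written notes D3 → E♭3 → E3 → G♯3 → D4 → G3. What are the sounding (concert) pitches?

The glockenspiel sounds a perfect fifteenth above written, so transpose each written note up a perfect fifteenth.
D3 to D5
Eb3 to Eb5
E3 to E5
G#3 to G#5
D4 to D6
G3 to G5

D5 Eb5 E5 G#5 D6 G5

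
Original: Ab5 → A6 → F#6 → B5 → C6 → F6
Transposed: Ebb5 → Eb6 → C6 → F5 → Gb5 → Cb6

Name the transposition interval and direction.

From Ab5 to Ebb5 is 4 letter names — a fourth of some quality.
Ebb5 to Ab5 is 6 semitones, which makes it an augmented fourth; the second version is lower, so the direction is down.
Checking another pair — F6 → Cb6 — gives the same interval.

down an augmented fourth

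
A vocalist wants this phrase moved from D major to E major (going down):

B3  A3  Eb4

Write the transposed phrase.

From D down to E is a minor seventh; apply that to each pitch.
B3 gives C#3
A3 gives B2
Eb4 gives F3

C#3 B2 F3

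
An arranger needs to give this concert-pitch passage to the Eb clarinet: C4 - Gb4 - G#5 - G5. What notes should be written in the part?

A3 Eb4 E#5 E5

Written C4 sounds as Eb4 on the Eb clarinet, so concert pitches are written a minor third down.
C4 to A3
Gb4 to Eb4
G#5 to E#5
G5 to E5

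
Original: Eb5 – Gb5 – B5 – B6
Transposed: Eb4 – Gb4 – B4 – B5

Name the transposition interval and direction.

down a perfect octave

From Eb5 to Eb4 is 8 letter names — an octave of some quality.
Eb4 to Eb5 is 12 semitones, which makes it a perfect octave; the second version is lower, so the direction is down.
Checking another pair — B6 → B5 — gives the same interval.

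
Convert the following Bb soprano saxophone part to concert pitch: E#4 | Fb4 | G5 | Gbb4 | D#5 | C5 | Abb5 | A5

The Bb soprano saxophone sounds a major second below written, so transpose each written note down a major second.
E#4 becomes D#4
Fb4 becomes Ebb4
G5 becomes F5
Gbb4 becomes Fbb4
D#5 becomes C#5
C5 becomes Bb4
Abb5 becomes Gbb5
A5 becomes G5

D#4 Ebb4 F5 Fbb4 C#5 Bb4 Gbb5 G5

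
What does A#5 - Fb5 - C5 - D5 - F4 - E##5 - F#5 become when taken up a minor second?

A minor second up from A#5 gives B5.
Fb5 up a minor second is Gbb5.
C5: a second up reaches D, and 1 semitone makes it Db5.
D5 up a minor second is Eb5.
F4 up a minor second is Gb4.
E##5: a second up reaches F, and 1 semitone makes it F##5.
F#5 up a minor second is G5.

B5 Gbb5 Db5 Eb5 Gb4 F##5 G5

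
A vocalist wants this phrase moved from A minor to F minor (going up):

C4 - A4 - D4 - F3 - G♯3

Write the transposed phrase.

Ab4 F5 Bb4 Db4 E4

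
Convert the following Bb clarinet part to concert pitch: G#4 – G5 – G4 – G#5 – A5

F#4 F5 F4 F#5 G5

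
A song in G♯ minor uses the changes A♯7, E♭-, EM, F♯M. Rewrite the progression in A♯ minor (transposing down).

G♯ minor down to A♯ minor is a minor seventh; each chord root moves by that interval while the quality stays the same.
A♯7: root A♯ down a minor seventh → B#, giving B#7.
E♭-: root E♭ down a minor seventh → F, giving F-.
EM: root E down a minor seventh → F#, giving F#M.
F♯M: root F♯ down a minor seventh → G#, giving G#M.

B#7 F- F#M G#M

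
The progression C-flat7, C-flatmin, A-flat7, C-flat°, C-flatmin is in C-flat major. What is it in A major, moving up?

A7 Amin F#7 A° Amin

C-flat major up to A major is an augmented sixth; each chord root moves by that interval while the quality stays the same.
C-flat7: root C-flat up an augmented sixth → A, giving A7.
C-flatmin: root C-flat up an augmented sixth → A, giving Amin.
A-flat7: root A-flat up an augmented sixth → F#, giving F#7.
C-flat°: root C-flat up an augmented sixth → A, giving A°.
C-flatmin: root C-flat up an augmented sixth → A, giving Amin.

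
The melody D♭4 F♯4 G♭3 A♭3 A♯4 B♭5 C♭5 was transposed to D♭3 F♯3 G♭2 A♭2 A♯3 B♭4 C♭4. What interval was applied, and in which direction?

down a perfect octave

Take the first pair: Db4 → Db3. D to D spans 8 letter names, so the interval is some kind of octave.
Db3 to Db4 is 12 semitones, which makes it a perfect octave; the second version is lower, so the direction is down.
Checking another pair — Cb5 → Cb4 — gives the same interval.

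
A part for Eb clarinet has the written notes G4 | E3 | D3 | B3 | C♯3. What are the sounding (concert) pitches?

Bb4 G3 F3 D4 E3

The Eb clarinet sounds a minor third above written, so transpose each written note up a minor third.
G4 gives Bb4
E3 gives G3
D3 gives F3
B3 gives D4
C#3 gives E3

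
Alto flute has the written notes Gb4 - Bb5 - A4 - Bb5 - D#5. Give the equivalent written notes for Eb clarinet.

Bb3 D5 C#4 D5 F##4

First find concert pitch: the alto flute sounds a perfect fourth below written, so Gb4 Bb5 A4 Bb5 D#5 sounds Db4 F5 E4 F5 A#4.
Then write for Eb clarinet: it sounds a minor third above written, so the part must be a minor third below concert.
Db4 → Bb3
F5 → D5
E4 → C#4
F5 → D5
A#4 → F##4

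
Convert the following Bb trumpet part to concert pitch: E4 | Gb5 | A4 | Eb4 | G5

D4 Fb5 G4 Db4 F5

Written C4 on the Bb trumpet sounds as Bb3, a major second lower; apply that shift to every note.
E4 gives D4
Gb5 gives Fb5
A4 gives G4
Eb4 gives Db4
G5 gives F5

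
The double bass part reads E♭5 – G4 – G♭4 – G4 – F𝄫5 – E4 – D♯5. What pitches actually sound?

Eb4 G3 Gb3 G3 Fbb4 E3 D#4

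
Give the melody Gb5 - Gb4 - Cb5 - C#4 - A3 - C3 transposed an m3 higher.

Bbb5 Bbb4 Ebb5 E4 C4 Eb3

Gb5: a third up reaches B, and 3 semitones makes it Bbb5.
Gb4: a third up reaches B, and 3 semitones makes it Bbb4.
A minor third up from Cb5 gives Ebb5.
C#4: a third up reaches E, and 3 semitones makes it E4.
A3: a third up reaches C, and 3 semitones makes it C4.
C3 up a minor third is Eb3.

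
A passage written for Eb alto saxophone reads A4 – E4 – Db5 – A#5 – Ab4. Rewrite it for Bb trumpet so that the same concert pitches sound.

First find concert pitch: the Eb alto saxophone sounds a major sixth below written, so A4 E4 Db5 A#5 Ab4 sounds C4 G3 Fb4 C#5 Cb4.
Then write for Bb trumpet: it sounds a major second below written, so the part must be a major second above concert.
C4 → D4
G3 → A3
Fb4 → Gb4
C#5 → D#5
Cb4 → Db4

D4 A3 Gb4 D#5 Db4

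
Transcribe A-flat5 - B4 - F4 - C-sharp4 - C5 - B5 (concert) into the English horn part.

The English horn sounds a perfect fifth below written, so the written part must be a perfect fifth above concert — transpose each note up.
Ab5 → Eb6
B4 → F#5
F4 → C5
C#4 → G#4
C5 → G5
B5 → F#6

Eb6 F#5 C5 G#4 G5 F#6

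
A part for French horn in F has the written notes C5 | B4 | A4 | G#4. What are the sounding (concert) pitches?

Written C4 on the French horn in F sounds as F3, a perfect fifth lower; apply that shift to every note.
C5 gives F4
B4 gives E4
A4 gives D4
G#4 gives C#4

F4 E4 D4 C#4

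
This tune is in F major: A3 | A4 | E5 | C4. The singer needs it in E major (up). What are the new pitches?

G#4 G#5 D#6 B4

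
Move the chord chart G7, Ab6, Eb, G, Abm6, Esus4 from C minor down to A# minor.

E#7 F#6 C# E# F#m6 C##sus4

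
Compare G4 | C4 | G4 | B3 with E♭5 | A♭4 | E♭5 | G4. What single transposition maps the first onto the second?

up a minor sixth

From G4 to Eb5 is 6 letter names — a sixth of some quality.
G4 to Eb5 is 8 semitones, which makes it a minor sixth; the second version is higher, so the direction is up.
Checking another pair — B3 → G4 — gives the same interval.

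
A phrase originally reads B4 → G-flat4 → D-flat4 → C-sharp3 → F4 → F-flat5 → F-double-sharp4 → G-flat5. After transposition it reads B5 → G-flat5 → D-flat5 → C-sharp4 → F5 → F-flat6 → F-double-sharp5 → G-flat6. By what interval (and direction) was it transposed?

up a perfect octave

Take the first pair: B4 → B5. B to B spans 8 letter names, so the interval is some kind of octave.
B4 to B5 is 12 semitones, which makes it a perfect octave; the second version is higher, so the direction is up.
Checking another pair — Gb5 → Gb6 — gives the same interval.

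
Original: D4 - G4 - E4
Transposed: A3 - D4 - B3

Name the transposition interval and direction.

down a perfect fourth

Take the first pair: D4 → A3. D to A spans 4 letter names, so the interval is some kind of fourth.
A3 to D4 is 5 semitones, which makes it a perfect fourth; the second version is lower, so the direction is down.
Checking another pair — E4 → B3 — gives the same interval.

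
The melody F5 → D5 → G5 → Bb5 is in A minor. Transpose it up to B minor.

G5 E5 A5 C6

A minor to B minor up is a major second, so every note moves up by that interval.
F5 gives G5
D5 gives E5
G5 gives A5
Bb5 gives C6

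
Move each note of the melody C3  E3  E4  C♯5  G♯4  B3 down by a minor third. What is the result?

A2 C#3 C#4 A#4 E#4 G#3

C3 → A2
E3 → C#3
E4 → C#4
C#5 → A#4
G#4 → E#4
B3 → G#3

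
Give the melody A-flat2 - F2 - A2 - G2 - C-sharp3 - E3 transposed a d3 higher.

Ab2 up a diminished third is Cbb3.
F2: a third up reaches A, and 2 semitones makes it Abb2.
A diminished third up from A2 gives Cb3.
G2: a third up reaches B, and 2 semitones makes it Bbb2.
C#3 up a diminished third is Eb3.
E3: a third up reaches G, and 2 semitones makes it Gb3.

Cbb3 Abb2 Cb3 Bbb2 Eb3 Gb3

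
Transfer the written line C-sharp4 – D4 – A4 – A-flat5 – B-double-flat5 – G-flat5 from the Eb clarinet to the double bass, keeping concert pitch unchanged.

E5 F5 C6 Cb7 Dbb7 Bbb6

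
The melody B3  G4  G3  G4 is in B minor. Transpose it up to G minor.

From B up to G is a minor sixth; apply that to each pitch.
B3 becomes G4
G4 becomes Eb5
G3 becomes Eb4
G4 becomes Eb5

G4 Eb5 Eb4 Eb5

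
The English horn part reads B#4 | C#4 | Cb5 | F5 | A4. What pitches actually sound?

E#4 F#3 Fb4 Bb4 D4

Written C4 on the English horn sounds as F3, a perfect fifth lower; apply that shift to every note.
B#4 -> E#4
C#4 -> F#3
Cb5 -> Fb4
F5 -> Bb4
A4 -> D4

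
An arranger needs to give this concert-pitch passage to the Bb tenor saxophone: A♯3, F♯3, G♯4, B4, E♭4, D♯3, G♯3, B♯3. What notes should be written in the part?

B#4 G#4 A#5 C#6 F5 E#4 A#4 C##5

The Bb tenor saxophone sounds a major ninth below written, so the written part must be a major ninth above concert — transpose each note up.
A#3 → B#4
F#3 → G#4
G#4 → A#5
B4 → C#6
Eb4 → F5
D#3 → E#4
G#3 → A#4
B#3 → C##5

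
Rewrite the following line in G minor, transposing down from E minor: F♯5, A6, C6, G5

A4 C6 Eb5 Bb4

From E down to G is a major sixth; apply that to each pitch.
F#5 to A4
A6 to C6
C6 to Eb5
G5 to Bb4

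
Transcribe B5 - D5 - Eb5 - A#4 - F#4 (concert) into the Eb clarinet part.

Written C4 sounds as Eb4 on the Eb clarinet, so concert pitches are written a minor third down.
B5 → G#5
D5 → B4
Eb5 → C5
A#4 → F##4
F#4 → D#4

G#5 B4 C5 F##4 D#4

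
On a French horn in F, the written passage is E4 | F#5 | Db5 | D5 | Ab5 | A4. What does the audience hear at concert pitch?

Written C4 on the French horn in F sounds as F3, a perfect fifth lower; apply that shift to every note.
E4 becomes A3
F#5 becomes B4
Db5 becomes Gb4
D5 becomes G4
Ab5 becomes Db5
A4 becomes D4

A3 B4 Gb4 G4 Db5 D4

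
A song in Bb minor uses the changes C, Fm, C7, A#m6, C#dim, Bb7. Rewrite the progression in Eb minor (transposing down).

F Bbm F7 D#m6 F#dim Eb7

Bb minor down to Eb minor is a perfect fifth; each chord root moves by that interval while the quality stays the same.
C: root C down a perfect fifth → F, giving F.
Fm: root F down a perfect fifth → Bb, giving Bbm.
C7: root C down a perfect fifth → F, giving F7.
A#m6: root A# down a perfect fifth → D#, giving D#m6.
C#dim: root C# down a perfect fifth → F#, giving F#dim.
Bb7: root Bb down a perfect fifth → Eb, giving Eb7.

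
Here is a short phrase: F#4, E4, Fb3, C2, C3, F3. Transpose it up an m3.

A4 G4 Abb3 Eb2 Eb3 Ab3

F#4 up a minor third is A4.
A minor third up from E4 gives G4.
A minor third up from Fb3 gives Abb3.
C2: a third up reaches E, and 3 semitones makes it Eb2.
A minor third up from C3 gives Eb3.
F3 up a minor third is Ab3.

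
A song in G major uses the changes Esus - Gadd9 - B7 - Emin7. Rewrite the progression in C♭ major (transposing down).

G major down to C♭ major is an augmented fifth; each chord root moves by that interval while the quality stays the same.
Esus: root E down an augmented fifth → Ab, giving Absus.
Gadd9: root G down an augmented fifth → Cb, giving Cbadd9.
B7: root B down an augmented fifth → Eb, giving Eb7.
Emin7: root E down an augmented fifth → Ab, giving Abmin7.

Absus Cbadd9 Eb7 Abmin7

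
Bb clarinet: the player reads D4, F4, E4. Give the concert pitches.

C4 Eb4 D4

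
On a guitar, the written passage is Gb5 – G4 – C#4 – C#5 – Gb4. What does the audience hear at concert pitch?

Gb4 G3 C#3 C#4 Gb3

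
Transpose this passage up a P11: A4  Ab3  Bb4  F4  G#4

A4 -> D6
Ab3 -> Db5
Bb4 -> Eb6
F4 -> Bb5
G#4 -> C#6

D6 Db5 Eb6 Bb5 C#6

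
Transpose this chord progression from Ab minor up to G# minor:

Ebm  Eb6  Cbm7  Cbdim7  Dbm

D#m D#6 Bm7 Bdim7 C#m

Ab minor up to G# minor is an augmented seventh; each chord root moves by that interval while the quality stays the same.
Ebm: root Eb up an augmented seventh → D#, giving D#m.
Eb6: root Eb up an augmented seventh → D#, giving D#6.
Cbm7: root Cb up an augmented seventh → B, giving Bm7.
Cbdim7: root Cb up an augmented seventh → B, giving Bdim7.
Dbm: root Db up an augmented seventh → C#, giving C#m.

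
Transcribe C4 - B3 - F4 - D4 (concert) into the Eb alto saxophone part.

A4 G#4 D5 B4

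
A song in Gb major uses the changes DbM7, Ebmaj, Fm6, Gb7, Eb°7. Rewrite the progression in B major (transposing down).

Gb major down to B major is a diminished sixth; each chord root moves by that interval while the quality stays the same.
DbM7: root Db down a diminished sixth → F#, giving F#M7.
Ebmaj: root Eb down a diminished sixth → G#, giving G#maj.
Fm6: root F down a diminished sixth → A#, giving A#m6.
Gb7: root Gb down a diminished sixth → B, giving B7.
Eb°7: root Eb down a diminished sixth → G#, giving G#°7.

F#M7 G#maj A#m6 B7 G#°7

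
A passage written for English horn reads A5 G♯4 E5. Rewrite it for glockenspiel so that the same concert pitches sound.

First find concert pitch: the English horn sounds a perfect fifth below written, so A5 G♯4 E5 sounds D5 C#4 A4.
Then write for glockenspiel: it sounds a perfect fifteenth above written, so the part must be a perfect fifteenth below concert.
D5 → D3
C#4 → C#2
A4 → A2

D3 C#2 A2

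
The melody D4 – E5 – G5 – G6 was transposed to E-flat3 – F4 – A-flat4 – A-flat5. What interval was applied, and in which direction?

Take the first pair: D4 → Eb3. D to E spans 7 letter names, so the interval is some kind of seventh.
Eb3 to D4 is 11 semitones, which makes it a major seventh; the second version is lower, so the direction is down.
Checking another pair — G6 → Ab5 — gives the same interval.

down a major seventh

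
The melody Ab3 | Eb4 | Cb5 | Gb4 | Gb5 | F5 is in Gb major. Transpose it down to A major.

B2 F#3 D4 A3 A4 G#4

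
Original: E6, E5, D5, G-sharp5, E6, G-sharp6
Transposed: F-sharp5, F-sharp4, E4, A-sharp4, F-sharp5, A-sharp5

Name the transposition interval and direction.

Take the first pair: E6 → F#5. E to F spans 7 letter names, so the interval is some kind of seventh.
F#5 to E6 is 10 semitones, which makes it a minor seventh; the second version is lower, so the direction is down.
Checking another pair — G#6 → A#5 — gives the same interval.

down a minor seventh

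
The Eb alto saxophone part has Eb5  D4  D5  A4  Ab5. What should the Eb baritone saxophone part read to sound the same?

First find concert pitch: the Eb alto saxophone sounds a major sixth below written, so Eb5 D4 D5 A4 Ab5 sounds Gb4 F3 F4 C4 Cb5.
Then write for Eb baritone saxophone: it sounds a major thirteenth below written, so the part must be a major thirteenth above concert.
Gb4 → Eb6
F3 → D5
F4 → D6
C4 → A5
Cb5 → Ab6

Eb6 D5 D6 A5 Ab6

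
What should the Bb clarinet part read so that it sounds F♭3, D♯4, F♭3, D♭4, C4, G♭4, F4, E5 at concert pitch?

The Bb clarinet sounds a major second below written, so the written part must be a major second above concert — transpose each note up.
Fb3 gives Gb3
D#4 gives E#4
Fb3 gives Gb3
Db4 gives Eb4
C4 gives D4
Gb4 gives Ab4
F4 gives G4
E5 gives F#5

Gb3 E#4 Gb3 Eb4 D4 Ab4 G4 F#5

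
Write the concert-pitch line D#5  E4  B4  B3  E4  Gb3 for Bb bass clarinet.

E#6 F#5 C#6 C#5 F#5 Ab4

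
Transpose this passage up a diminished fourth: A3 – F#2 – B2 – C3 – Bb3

Db4 Bb2 Eb3 Fb3 Ebb4

A3 to Db4
F#2 to Bb2
B2 to Eb3
C3 to Fb3
Bb3 to Ebb4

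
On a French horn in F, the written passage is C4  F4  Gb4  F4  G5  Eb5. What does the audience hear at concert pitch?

F3 Bb3 Cb4 Bb3 C5 Ab4

The French horn in F sounds a perfect fifth below written, so transpose each written note down a perfect fifth.
C4 gives F3
F4 gives Bb3
Gb4 gives Cb4
F4 gives Bb3
G5 gives C5
Eb5 gives Ab4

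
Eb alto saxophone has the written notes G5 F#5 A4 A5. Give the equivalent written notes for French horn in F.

F5 E5 G4 G5

First find concert pitch: the Eb alto saxophone sounds a major sixth below written, so G5 F#5 A4 A5 sounds Bb4 A4 C4 C5.
Then write for French horn in F: it sounds a perfect fifth below written, so the part must be a perfect fifth above concert.
Bb4 → F5
A4 → E5
C4 → G4
C5 → G5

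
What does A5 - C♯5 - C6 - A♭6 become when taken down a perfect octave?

A4 C#4 C5 Ab5

A5 -> A4
C#5 -> C#4
C6 -> C5
Ab6 -> Ab5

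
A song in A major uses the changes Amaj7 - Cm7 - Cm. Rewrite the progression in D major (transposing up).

Dmaj7 Fm7 Fm

A major up to D major is a perfect fourth; each chord root moves by that interval while the quality stays the same.
Amaj7: root A up a perfect fourth → D, giving Dmaj7.
Cm7: root C up a perfect fourth → F, giving Fm7.
Cm: root C up a perfect fourth → F, giving Fm.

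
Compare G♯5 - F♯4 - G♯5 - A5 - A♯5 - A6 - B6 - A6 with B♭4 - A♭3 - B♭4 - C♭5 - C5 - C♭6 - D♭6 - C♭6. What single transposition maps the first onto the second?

down an augmented sixth

Take the first pair: G#5 → Bb4. G to B spans 6 letter names, so the interval is some kind of sixth.
Bb4 to G#5 is 10 semitones, which makes it an augmented sixth; the second version is lower, so the direction is down.
Checking another pair — A6 → Cb6 — gives the same interval.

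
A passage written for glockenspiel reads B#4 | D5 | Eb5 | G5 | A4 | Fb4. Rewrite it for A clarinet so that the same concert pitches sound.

D#7 F7 Gb7 Bb7 C7 Abb6

First find concert pitch: the glockenspiel sounds a perfect fifteenth above written, so B#4 D5 Eb5 G5 A4 Fb4 sounds B#6 D7 Eb7 G7 A6 Fb6.
Then write for A clarinet: it sounds a minor third below written, so the part must be a minor third above concert.
B#6 → D#7
D7 → F7
Eb7 → Gb7
G7 → Bb7
A6 → C7
Fb6 → Abb6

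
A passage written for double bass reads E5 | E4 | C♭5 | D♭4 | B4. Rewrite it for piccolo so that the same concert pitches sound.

First find concert pitch: the double bass sounds a perfect octave below written, so E5 E4 C♭5 D♭4 B4 sounds E4 E3 Cb4 Db3 B3.
Then write for piccolo: it sounds a perfect octave above written, so the part must be a perfect octave below concert.
E4 → E3
E3 → E2
Cb4 → Cb3
Db3 → Db2
B3 → B2

E3 E2 Cb3 Db2 B2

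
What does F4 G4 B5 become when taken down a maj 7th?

F4: a seventh down reaches G, and 11 semitones makes it Gb3.
G4 down a major seventh is Ab3.
B5 down a major seventh is C5.

Gb3 Ab3 C5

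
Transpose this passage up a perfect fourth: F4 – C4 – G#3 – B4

Bb4 F4 C#4 E5

A perfect fourth up from F4 gives Bb4.
C4: a fourth up reaches F, and 5 semitones makes it F4.
G#3: a fourth up reaches C, and 5 semitones makes it C#4.
A perfect fourth up from B4 gives E5.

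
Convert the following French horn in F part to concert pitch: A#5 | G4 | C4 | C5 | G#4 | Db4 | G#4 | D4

D#5 C4 F3 F4 C#4 Gb3 C#4 G3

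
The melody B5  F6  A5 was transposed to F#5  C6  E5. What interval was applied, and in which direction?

Take the first pair: B5 → F#5. B to F spans 4 letter names, so the interval is some kind of fourth.
F#5 to B5 is 5 semitones, which makes it a perfect fourth; the second version is lower, so the direction is down.
Checking another pair — A5 → E5 — gives the same interval.

down a perfect fourth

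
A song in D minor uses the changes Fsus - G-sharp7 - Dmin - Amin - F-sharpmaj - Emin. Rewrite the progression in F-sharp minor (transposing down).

Asus B#7 F#min C#min A#maj G#min

D minor down to F-sharp minor is a minor sixth; each chord root moves by that interval while the quality stays the same.
Fsus: root F down a minor sixth → A, giving Asus.
G-sharp7: root G-sharp down a minor sixth → B#, giving B#7.
Dmin: root D down a minor sixth → F#, giving F#min.
Amin: root A down a minor sixth → C#, giving C#min.
F-sharpmaj: root F-sharp down a minor sixth → A#, giving A#maj.
Emin: root E down a minor sixth → G#, giving G#min.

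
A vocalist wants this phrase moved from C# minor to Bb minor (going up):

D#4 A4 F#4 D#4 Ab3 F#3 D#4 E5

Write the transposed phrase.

C5 Gb5 Eb5 C5 Gbb4 Eb4 C5 Db6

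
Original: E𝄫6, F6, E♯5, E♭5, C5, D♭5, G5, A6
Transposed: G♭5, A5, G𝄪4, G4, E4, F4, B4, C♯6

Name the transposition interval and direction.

From Ebb6 to Gb5 is 6 letter names — a sixth of some quality.
Gb5 to Ebb6 is 8 semitones, which makes it a minor sixth; the second version is lower, so the direction is down.
Checking another pair — A6 → C#6 — gives the same interval.

down a minor sixth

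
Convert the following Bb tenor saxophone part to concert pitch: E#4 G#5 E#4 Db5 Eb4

D#3 F#4 D#3 Cb4 Db3

Written C4 on the Bb tenor saxophone sounds as Bb2, a major ninth lower; apply that shift to every note.
E#4 becomes D#3
G#5 becomes F#4
E#4 becomes D#3
Db5 becomes Cb4
Eb4 becomes Db3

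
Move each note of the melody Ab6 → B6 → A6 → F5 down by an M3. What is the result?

Fb6 G6 F6 Db5

Ab6 to Fb6
B6 to G6
A6 to F6
F5 to Db5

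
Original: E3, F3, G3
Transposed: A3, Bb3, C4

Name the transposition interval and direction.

Take the first pair: E3 → A3. E to A spans 4 letter names, so the interval is some kind of fourth.
E3 to A3 is 5 semitones, which makes it a perfect fourth; the second version is higher, so the direction is up.
Checking another pair — G3 → C4 — gives the same interval.

up a perfect fourth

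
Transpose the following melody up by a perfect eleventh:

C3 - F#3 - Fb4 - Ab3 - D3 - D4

F4 B4 Bbb5 Db5 G4 G5

C3 -> F4
F#3 -> B4
Fb4 -> Bbb5
Ab3 -> Db5
D3 -> G4
D4 -> G5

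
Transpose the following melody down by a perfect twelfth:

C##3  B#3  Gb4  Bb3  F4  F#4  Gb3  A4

C##3 to F##1
B#3 to E#2
Gb4 to Cb3
Bb3 to Eb2
F4 to Bb2
F#4 to B2
Gb3 to Cb2
A4 to D3

F##1 E#2 Cb3 Eb2 Bb2 B2 Cb2 D3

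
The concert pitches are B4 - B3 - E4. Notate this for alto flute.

Written C4 sounds as G3 on the alto flute, so concert pitches are written a perfect fourth up.
B4 becomes E5
B3 becomes E4
E4 becomes A4

E5 E4 A4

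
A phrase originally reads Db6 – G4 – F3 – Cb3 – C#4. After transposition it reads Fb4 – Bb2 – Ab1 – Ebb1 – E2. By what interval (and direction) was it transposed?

From Db6 to Fb4 is 13 letter names — a thirteenth of some quality.
Fb4 to Db6 is 21 semitones, which makes it a major thirteenth; the second version is lower, so the direction is down.
Checking another pair — C#4 → E2 — gives the same interval.

down a major thirteenth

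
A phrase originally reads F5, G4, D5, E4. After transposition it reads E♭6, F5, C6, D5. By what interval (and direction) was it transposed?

Take the first pair: F5 → Eb6. F to E spans 7 letter names, so the interval is some kind of seventh.
F5 to Eb6 is 10 semitones, which makes it a minor seventh; the second version is higher, so the direction is up.
Checking another pair — E4 → D5 — gives the same interval.

up a minor seventh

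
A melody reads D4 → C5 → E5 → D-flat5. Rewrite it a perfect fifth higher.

D4: a fifth up reaches A, and 7 semitones makes it A4.
C5 up a perfect fifth is G5.
E5: a fifth up reaches B, and 7 semitones makes it B5.
A perfect fifth up from Db5 gives Ab5.

A4 G5 B5 Ab5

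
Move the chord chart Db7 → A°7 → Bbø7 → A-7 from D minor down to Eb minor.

D minor down to Eb minor is a major seventh; each chord root moves by that interval while the quality stays the same.
Db7: root Db down a major seventh → Ebb, giving Ebb7.
A°7: root A down a major seventh → Bb, giving Bb°7.
Bbø7: root Bb down a major seventh → Cb, giving Cbø7.
A-7: root A down a major seventh → Bb, giving Bb-7.

Ebb7 Bb°7 Cbø7 Bb-7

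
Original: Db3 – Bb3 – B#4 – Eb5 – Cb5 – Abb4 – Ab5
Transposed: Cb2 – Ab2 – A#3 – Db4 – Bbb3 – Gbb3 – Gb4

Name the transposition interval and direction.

down a major ninth

From Db3 to Cb2 is 9 letter names — a ninth of some quality.
Cb2 to Db3 is 14 semitones, which makes it a major ninth; the second version is lower, so the direction is down.
Checking another pair — Ab5 → Gb4 — gives the same interval.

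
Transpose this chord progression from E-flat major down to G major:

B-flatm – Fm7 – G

Dm Am7 B

E-flat major down to G major is a minor sixth; each chord root moves by that interval while the quality stays the same.
B-flatm: root B-flat down a minor sixth → D, giving Dm.
Fm7: root F down a minor sixth → A, giving Am7.
G: root G down a minor sixth → B, giving B.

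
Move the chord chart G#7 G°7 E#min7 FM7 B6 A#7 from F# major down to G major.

A7 Ab°7 F#min7 GbM7 C6 B7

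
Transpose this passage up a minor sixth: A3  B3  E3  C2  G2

A3 gives F4
B3 gives G4
E3 gives C4
C2 gives Ab2
G2 gives Eb3

F4 G4 C4 Ab2 Eb3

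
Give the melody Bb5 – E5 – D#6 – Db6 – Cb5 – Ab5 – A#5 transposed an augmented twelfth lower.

Bb5: a twelfth down reaches E, and 20 semitones makes it Ebb4.
An augmented twelfth down from E5 gives Ab3.
An augmented twelfth down from D#6 gives G4.
An augmented twelfth down from Db6 gives Gbb4.
Cb5 down an augmented twelfth is Fbb3.
Ab5 down an augmented twelfth is Dbb4.
A#5: a twelfth down reaches D, and 20 semitones makes it D4.

Ebb4 Ab3 G4 Gbb4 Fbb3 Dbb4 D4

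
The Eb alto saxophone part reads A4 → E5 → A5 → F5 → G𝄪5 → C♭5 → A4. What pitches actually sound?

C4 G4 C5 Ab4 B#4 Ebb4 C4

Written C4 on the Eb alto saxophone sounds as Eb3, a major sixth lower; apply that shift to every note.
A4 becomes C4
E5 becomes G4
A5 becomes C5
F5 becomes Ab4
G##5 becomes B#4
Cb5 becomes Ebb4
A4 becomes C4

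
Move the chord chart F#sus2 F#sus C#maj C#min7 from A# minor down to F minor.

Dbsus2 Dbsus Abmaj Abmin7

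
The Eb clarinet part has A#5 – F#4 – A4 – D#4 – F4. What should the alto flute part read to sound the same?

First find concert pitch: the Eb clarinet sounds a minor third above written, so A#5 F#4 A4 D#4 F4 sounds C#6 A4 C5 F#4 Ab4.
Then write for alto flute: it sounds a perfect fourth below written, so the part must be a perfect fourth above concert.
C#6 → F#6
A4 → D5
C5 → F5
F#4 → B4
Ab4 → Db5

F#6 D5 F5 B4 Db5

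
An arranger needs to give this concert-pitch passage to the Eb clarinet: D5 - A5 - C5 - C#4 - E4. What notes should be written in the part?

B4 F#5 A4 A#3 C#4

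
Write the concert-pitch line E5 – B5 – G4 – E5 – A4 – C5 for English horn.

B5 F#6 D5 B5 E5 G5

The English horn sounds a perfect fifth below written, so the written part must be a perfect fifth above concert — transpose each note up.
E5 → B5
B5 → F#6
G4 → D5
E5 → B5
A4 → E5
C5 → G5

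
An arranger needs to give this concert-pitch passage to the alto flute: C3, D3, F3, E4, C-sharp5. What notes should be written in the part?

F3 G3 Bb3 A4 F#5

Written C4 sounds as G3 on the alto flute, so concert pitches are written a perfect fourth up.
C3 to F3
D3 to G3
F3 to Bb3
E4 to A4
C#5 to F#5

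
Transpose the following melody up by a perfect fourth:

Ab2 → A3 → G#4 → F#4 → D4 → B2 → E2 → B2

Ab2 gives Db3
A3 gives D4
G#4 gives C#5
F#4 gives B4
D4 gives G4
B2 gives E3
E2 gives A2
B2 gives E3

Db3 D4 C#5 B4 G4 E3 A2 E3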